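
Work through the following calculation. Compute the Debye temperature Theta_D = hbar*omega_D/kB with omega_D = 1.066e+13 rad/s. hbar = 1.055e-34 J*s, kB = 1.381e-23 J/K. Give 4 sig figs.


Step 1: hbar*omega_D = 1.055e-34 * 1.066e+13 = 1.125e-21 J
Step 2: Theta_D = 1.125e-21 / 1.381e-23
Step 3: Theta_D = 81.44 K

81.44


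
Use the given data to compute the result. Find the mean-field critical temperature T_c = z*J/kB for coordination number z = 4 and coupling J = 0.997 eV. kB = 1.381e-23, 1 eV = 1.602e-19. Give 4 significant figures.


Step 1: z*J = 4*0.997 = 3.988 eV
Step 2: Convert to Joules: 3.988*1.602e-19 = 6.389e-19 J
Step 3: T_c = 6.389e-19 / 1.381e-23 = 4.626e+04 K

4.626e+04


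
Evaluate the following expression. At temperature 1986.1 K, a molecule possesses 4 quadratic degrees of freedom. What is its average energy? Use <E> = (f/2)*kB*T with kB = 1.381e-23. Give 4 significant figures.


Step 1: f/2 = 4/2 = 2
Step 2: kB*T = 1.381e-23 * 1986.1 = 2.743e-20
Step 3: <E> = 2 * 2.743e-20 = 5.486e-20 J

5.486e-20


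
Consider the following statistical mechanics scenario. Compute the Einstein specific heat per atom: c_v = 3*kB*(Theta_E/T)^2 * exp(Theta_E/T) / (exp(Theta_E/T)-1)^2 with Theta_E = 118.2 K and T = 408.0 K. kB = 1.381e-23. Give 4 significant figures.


Step 1: x = Theta_E/T = 118.2/408.0 = 0.2897
Step 2: x^2 = 0.08393
Step 3: exp(x) = 1.336
Step 4: c_v = 3*1.381e-23*0.08393*1.336/(1.336-1)^2 = 4.114e-23

4.114e-23


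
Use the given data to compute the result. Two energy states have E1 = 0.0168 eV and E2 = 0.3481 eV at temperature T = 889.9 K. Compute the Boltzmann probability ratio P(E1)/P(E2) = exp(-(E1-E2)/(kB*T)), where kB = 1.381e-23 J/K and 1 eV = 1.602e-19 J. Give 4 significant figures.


Step 1: Compute energy difference dE = E1 - E2 = 0.0168 - 0.3481 = -0.3313 eV
Step 2: Convert to Joules: dE_J = -0.3313 * 1.602e-19 = -5.307e-20 J
Step 3: Compute exponent = -dE_J / (kB * T) = -(-5.307e-20) / (1.381e-23 * 889.9) = 4.319
Step 4: P(E1)/P(E2) = exp(4.319) = 75.09

75.09


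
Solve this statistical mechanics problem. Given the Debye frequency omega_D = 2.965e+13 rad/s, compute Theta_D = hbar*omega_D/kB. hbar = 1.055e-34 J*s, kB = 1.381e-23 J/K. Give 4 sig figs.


Step 1: hbar*omega_D = 1.055e-34 * 2.965e+13 = 3.128e-21 J
Step 2: Theta_D = 3.128e-21 / 1.381e-23
Step 3: Theta_D = 226.5 K

226.5


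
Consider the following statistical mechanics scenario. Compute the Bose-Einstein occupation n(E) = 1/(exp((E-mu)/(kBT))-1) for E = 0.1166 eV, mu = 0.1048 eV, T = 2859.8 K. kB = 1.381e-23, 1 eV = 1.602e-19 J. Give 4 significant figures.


Step 1: (E - mu) = 0.0118 eV
Step 2: x = (E-mu)*eV/(kB*T) = 0.0118*1.602e-19/(1.381e-23*2859.8) = 0.04786
Step 3: exp(x) = 1.049
Step 4: n = 1/(exp(x)-1) = 20.4

20.4


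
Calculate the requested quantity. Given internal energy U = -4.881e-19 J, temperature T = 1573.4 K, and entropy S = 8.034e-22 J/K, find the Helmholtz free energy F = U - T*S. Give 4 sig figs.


Step 1: T*S = 1573.4 * 8.034e-22 = 1.264e-18 J
Step 2: F = U - T*S = -4.881e-19 - 1.264e-18
Step 3: F = -1.752e-18 J

-1.752e-18


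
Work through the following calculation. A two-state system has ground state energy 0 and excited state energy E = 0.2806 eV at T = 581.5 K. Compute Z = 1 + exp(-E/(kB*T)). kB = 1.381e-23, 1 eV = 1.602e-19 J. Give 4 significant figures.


Step 1: Compute beta*E = E*eV/(kB*T) = 0.2806*1.602e-19/(1.381e-23*581.5) = 5.598
Step 2: exp(-beta*E) = exp(-5.598) = 0.003707
Step 3: Z = 1 + 0.003707 = 1.004

1.004


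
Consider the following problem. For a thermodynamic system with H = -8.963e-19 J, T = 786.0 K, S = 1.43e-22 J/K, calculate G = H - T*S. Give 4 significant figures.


Step 1: T*S = 786.0 * 1.43e-22 = 1.124e-19 J
Step 2: G = H - T*S = -8.963e-19 - 1.124e-19
Step 3: G = -1.009e-18 J

-1.009e-18


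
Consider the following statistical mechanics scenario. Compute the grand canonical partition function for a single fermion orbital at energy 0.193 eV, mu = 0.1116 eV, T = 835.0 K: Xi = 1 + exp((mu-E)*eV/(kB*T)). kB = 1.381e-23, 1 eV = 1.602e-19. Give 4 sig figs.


Step 1: (mu - E) = 0.1116 - 0.193 = -0.0814 eV
Step 2: x = (mu-E)*eV/(kB*T) = -0.0814*1.602e-19/(1.381e-23*835.0) = -1.131
Step 3: exp(x) = 0.3228
Step 4: Xi = 1 + 0.3228 = 1.323

1.323


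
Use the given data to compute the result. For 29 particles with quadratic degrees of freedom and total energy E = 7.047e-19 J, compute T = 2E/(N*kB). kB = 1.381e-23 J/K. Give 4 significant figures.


Step 1: Numerator = 2*E = 2*7.047e-19 = 1.409e-18 J
Step 2: Denominator = N*kB = 29*1.381e-23 = 4.005e-22
Step 3: T = 1.409e-18 / 4.005e-22 = 3519 K

3519


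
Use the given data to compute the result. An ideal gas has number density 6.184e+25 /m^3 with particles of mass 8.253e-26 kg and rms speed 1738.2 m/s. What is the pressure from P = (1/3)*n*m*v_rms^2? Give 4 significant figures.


Step 1: v_rms^2 = 1738.2^2 = 3.021e+06
Step 2: n*m = 6.184e+25*8.253e-26 = 5.104
Step 3: P = (1/3)*5.104*3.021e+06 = 5.14e+06 Pa

5.14e+06


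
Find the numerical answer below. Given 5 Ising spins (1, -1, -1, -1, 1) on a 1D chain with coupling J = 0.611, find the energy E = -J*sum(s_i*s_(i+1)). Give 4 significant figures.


Step 1: Nearest-neighbor products: -1, 1, 1, -1
Step 2: Sum of products = 0
Step 3: E = -0.611 * 0 = 0

0


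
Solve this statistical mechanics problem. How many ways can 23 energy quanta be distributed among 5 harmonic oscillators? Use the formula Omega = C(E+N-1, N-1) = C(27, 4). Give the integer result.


Step 1: Use binomial coefficient C(27, 4)
Step 2: Numerator = 27! / 23!
Step 3: Denominator = 4!
Step 4: Omega = 17550

17550


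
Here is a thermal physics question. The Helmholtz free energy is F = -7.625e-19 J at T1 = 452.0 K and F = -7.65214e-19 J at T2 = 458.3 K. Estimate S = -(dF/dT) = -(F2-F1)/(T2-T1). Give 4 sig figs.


Step 1: dF = F2 - F1 = -7.65214e-19 - (-7.625e-19) = -2.714e-21 J
Step 2: dT = T2 - T1 = 458.3 - 452.0 = 6.3 K
Step 3: S = -dF/dT = -(-2.714e-21)/6.3 = 4.308e-22 J/K

4.308e-22


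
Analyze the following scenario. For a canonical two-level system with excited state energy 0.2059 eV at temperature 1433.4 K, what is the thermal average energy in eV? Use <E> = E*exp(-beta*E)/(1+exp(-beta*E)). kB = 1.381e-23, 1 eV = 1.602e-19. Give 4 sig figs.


Step 1: beta*E = 0.2059*1.602e-19/(1.381e-23*1433.4) = 1.666
Step 2: exp(-beta*E) = 0.1889
Step 3: <E> = 0.2059*0.1889/(1+0.1889) = 0.03272 eV

0.03272


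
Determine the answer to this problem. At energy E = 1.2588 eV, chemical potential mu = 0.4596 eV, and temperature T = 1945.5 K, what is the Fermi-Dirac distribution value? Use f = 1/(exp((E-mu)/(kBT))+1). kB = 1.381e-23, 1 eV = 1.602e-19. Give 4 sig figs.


Step 1: (E - mu) = 1.2588 - 0.4596 = 0.7992 eV
Step 2: Convert: (E-mu)*eV = 1.28e-19 J
Step 3: x = (E-mu)*eV/(kB*T) = 4.765
Step 4: f = 1/(exp(4.765)+1) = 0.008448

0.008448


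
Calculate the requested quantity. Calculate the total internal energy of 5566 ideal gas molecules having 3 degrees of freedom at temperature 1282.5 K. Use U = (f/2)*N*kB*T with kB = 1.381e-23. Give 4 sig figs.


Step 1: f/2 = 3/2 = 1.5
Step 2: N*kB*T = 5566*1.381e-23*1282.5 = 9.858e-17
Step 3: U = 1.5 * 9.858e-17 = 1.479e-16 J

1.479e-16


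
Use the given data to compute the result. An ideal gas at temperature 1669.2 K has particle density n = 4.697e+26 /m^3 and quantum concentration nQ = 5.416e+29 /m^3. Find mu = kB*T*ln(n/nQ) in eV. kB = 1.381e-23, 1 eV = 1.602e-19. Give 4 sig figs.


Step 1: n/nQ = 4.697e+26/5.416e+29 = 0.0008672
Step 2: ln(n/nQ) = -7.05
Step 3: mu = kB*T*ln(n/nQ) = 2.305e-20*-7.05 = -1.625e-19 J
Step 4: Convert to eV: -1.625e-19/1.602e-19 = -1.014 eV

-1.014


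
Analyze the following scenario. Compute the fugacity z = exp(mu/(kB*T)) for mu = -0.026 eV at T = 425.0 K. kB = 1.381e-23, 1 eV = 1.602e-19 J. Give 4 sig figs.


Step 1: Convert mu to Joules: -0.026*1.602e-19 = -4.165e-21 J
Step 2: kB*T = 1.381e-23*425.0 = 5.869e-21 J
Step 3: mu/(kB*T) = -0.7097
Step 4: z = exp(-0.7097) = 0.4918

0.4918


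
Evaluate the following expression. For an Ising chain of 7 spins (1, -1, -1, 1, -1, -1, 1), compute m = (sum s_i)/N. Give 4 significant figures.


Step 1: Count up spins (+1): 3, down spins (-1): 4
Step 2: Total magnetization M = 3 - 4 = -1
Step 3: m = M/N = -1/7 = -0.1429

-0.1429


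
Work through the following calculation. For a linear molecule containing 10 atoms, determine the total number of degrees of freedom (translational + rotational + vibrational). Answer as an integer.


Step 1: Translational DOF = 3
Step 2: Rotational DOF (linear) = 2
Step 3: Vibrational DOF = 3*10 - 5 = 25
Step 4: Total = 3 + 2 + 25 = 30

30


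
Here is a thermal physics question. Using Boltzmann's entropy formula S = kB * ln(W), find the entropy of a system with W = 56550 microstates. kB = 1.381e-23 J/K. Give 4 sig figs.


Step 1: ln(W) = ln(56550) = 10.94
Step 2: S = kB * ln(W) = 1.381e-23 * 10.94
Step 3: S = 1.511e-22 J/K

1.511e-22


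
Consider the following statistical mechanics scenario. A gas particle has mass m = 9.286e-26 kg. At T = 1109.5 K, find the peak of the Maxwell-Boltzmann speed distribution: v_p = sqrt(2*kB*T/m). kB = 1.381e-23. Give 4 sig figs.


Step 1: Numerator = 2*kB*T = 2*1.381e-23*1109.5 = 3.064e-20
Step 2: Ratio = 3.064e-20 / 9.286e-26 = 3.3e+05
Step 3: v_p = sqrt(3.3e+05) = 574.5 m/s

574.5


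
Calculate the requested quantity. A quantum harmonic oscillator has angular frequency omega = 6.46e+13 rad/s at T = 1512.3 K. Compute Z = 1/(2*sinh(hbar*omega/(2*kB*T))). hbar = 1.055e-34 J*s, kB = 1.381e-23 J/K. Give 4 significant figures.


Step 1: Compute x = hbar*omega/(kB*T) = 1.055e-34*6.46e+13/(1.381e-23*1512.3) = 0.3263
Step 2: x/2 = 0.1632
Step 3: sinh(x/2) = 0.1639
Step 4: Z = 1/(2*0.1639) = 3.051

3.051


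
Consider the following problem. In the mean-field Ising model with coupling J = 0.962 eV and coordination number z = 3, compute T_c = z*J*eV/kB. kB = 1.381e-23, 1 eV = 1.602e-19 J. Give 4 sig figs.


Step 1: z*J = 3*0.962 = 2.886 eV
Step 2: Convert to Joules: 2.886*1.602e-19 = 4.623e-19 J
Step 3: T_c = 4.623e-19 / 1.381e-23 = 3.348e+04 K

3.348e+04


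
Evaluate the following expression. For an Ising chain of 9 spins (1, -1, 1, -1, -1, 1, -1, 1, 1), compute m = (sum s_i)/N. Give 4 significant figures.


Step 1: Count up spins (+1): 5, down spins (-1): 4
Step 2: Total magnetization M = 5 - 4 = 1
Step 3: m = M/N = 1/9 = 0.1111

0.1111


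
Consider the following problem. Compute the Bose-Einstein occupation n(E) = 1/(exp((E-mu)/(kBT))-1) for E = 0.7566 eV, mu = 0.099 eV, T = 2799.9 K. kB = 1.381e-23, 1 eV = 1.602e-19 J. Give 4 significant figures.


Step 1: (E - mu) = 0.6576 eV
Step 2: x = (E-mu)*eV/(kB*T) = 0.6576*1.602e-19/(1.381e-23*2799.9) = 2.725
Step 3: exp(x) = 15.25
Step 4: n = 1/(exp(x)-1) = 0.07018

0.07018


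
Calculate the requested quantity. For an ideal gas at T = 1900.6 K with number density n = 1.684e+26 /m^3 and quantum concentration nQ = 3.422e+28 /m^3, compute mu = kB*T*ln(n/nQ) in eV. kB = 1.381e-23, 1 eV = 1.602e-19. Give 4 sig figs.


Step 1: n/nQ = 1.684e+26/3.422e+28 = 0.004921
Step 2: ln(n/nQ) = -5.314
Step 3: mu = kB*T*ln(n/nQ) = 2.625e-20*-5.314 = -1.395e-19 J
Step 4: Convert to eV: -1.395e-19/1.602e-19 = -0.8707 eV

-0.8707


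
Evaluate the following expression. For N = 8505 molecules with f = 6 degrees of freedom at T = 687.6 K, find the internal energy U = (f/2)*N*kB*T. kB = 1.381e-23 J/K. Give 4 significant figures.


Step 1: f/2 = 6/2 = 3.0
Step 2: N*kB*T = 8505*1.381e-23*687.6 = 8.076e-17
Step 3: U = 3.0 * 8.076e-17 = 2.423e-16 J

2.423e-16


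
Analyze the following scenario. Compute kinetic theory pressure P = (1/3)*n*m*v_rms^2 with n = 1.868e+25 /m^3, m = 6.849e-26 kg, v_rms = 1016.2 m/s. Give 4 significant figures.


Step 1: v_rms^2 = 1016.2^2 = 1.033e+06
Step 2: n*m = 1.868e+25*6.849e-26 = 1.279
Step 3: P = (1/3)*1.279*1.033e+06 = 4.404e+05 Pa

4.404e+05


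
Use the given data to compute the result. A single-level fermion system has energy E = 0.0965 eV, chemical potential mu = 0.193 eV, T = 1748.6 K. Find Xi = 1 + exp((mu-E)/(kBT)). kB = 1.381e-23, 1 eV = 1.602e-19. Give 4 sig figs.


Step 1: (mu - E) = 0.193 - 0.0965 = 0.0965 eV
Step 2: x = (mu-E)*eV/(kB*T) = 0.0965*1.602e-19/(1.381e-23*1748.6) = 0.6402
Step 3: exp(x) = 1.897
Step 4: Xi = 1 + 1.897 = 2.897

2.897


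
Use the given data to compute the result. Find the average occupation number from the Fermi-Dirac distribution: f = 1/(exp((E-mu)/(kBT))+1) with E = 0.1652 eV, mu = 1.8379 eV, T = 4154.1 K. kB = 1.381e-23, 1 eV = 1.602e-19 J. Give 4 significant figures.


Step 1: (E - mu) = 0.1652 - 1.8379 = -1.673 eV
Step 2: Convert: (E-mu)*eV = -2.68e-19 J
Step 3: x = (E-mu)*eV/(kB*T) = -4.671
Step 4: f = 1/(exp(-4.671)+1) = 0.9907

0.9907


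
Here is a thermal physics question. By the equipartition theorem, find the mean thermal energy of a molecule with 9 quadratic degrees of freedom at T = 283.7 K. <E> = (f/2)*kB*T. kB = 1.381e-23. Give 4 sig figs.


Step 1: f/2 = 9/2 = 4.5
Step 2: kB*T = 1.381e-23 * 283.7 = 3.918e-21
Step 3: <E> = 4.5 * 3.918e-21 = 1.763e-20 J

1.763e-20


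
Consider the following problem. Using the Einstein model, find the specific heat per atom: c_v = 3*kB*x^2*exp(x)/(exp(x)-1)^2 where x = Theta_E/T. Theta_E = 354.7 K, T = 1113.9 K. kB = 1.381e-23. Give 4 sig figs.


Step 1: x = Theta_E/T = 354.7/1113.9 = 0.3184
Step 2: x^2 = 0.1014
Step 3: exp(x) = 1.375
Step 4: c_v = 3*1.381e-23*0.1014*1.375/(1.375-1)^2 = 4.108e-23

4.108e-23


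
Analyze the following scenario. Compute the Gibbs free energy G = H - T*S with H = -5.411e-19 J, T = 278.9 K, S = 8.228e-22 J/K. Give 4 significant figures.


Step 1: T*S = 278.9 * 8.228e-22 = 2.295e-19 J
Step 2: G = H - T*S = -5.411e-19 - 2.295e-19
Step 3: G = -7.706e-19 J

-7.706e-19


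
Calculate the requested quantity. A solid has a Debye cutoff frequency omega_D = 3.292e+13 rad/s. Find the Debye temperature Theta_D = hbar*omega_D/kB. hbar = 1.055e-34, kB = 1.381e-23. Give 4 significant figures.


Step 1: hbar*omega_D = 1.055e-34 * 3.292e+13 = 3.473e-21 J
Step 2: Theta_D = 3.473e-21 / 1.381e-23
Step 3: Theta_D = 251.5 K

251.5


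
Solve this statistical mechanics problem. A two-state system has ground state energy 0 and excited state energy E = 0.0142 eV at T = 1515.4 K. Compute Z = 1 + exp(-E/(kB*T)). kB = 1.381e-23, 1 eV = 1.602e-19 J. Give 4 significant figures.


Step 1: Compute beta*E = E*eV/(kB*T) = 0.0142*1.602e-19/(1.381e-23*1515.4) = 0.1087
Step 2: exp(-beta*E) = exp(-0.1087) = 0.897
Step 3: Z = 1 + 0.897 = 1.897

1.897


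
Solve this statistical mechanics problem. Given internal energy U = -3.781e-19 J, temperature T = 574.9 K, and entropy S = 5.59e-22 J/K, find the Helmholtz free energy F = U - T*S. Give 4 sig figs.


Step 1: T*S = 574.9 * 5.59e-22 = 3.214e-19 J
Step 2: F = U - T*S = -3.781e-19 - 3.214e-19
Step 3: F = -6.995e-19 J

-6.995e-19


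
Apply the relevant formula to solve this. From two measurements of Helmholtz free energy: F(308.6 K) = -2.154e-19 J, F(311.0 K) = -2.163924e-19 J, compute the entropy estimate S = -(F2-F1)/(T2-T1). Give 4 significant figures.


Step 1: dF = F2 - F1 = -2.163924e-19 - (-2.154e-19) = -9.924e-22 J
Step 2: dT = T2 - T1 = 311.0 - 308.6 = 2.4 K
Step 3: S = -dF/dT = -(-9.924e-22)/2.4 = 4.135e-22 J/K

4.135e-22


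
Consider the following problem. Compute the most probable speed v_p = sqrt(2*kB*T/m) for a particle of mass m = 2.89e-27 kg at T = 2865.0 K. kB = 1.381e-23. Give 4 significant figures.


Step 1: Numerator = 2*kB*T = 2*1.381e-23*2865.0 = 7.913e-20
Step 2: Ratio = 7.913e-20 / 2.89e-27 = 2.738e+07
Step 3: v_p = sqrt(2.738e+07) = 5233 m/s

5233


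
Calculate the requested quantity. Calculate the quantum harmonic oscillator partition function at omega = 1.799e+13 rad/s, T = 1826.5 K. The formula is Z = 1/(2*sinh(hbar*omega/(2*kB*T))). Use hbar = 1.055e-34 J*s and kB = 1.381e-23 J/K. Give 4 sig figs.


Step 1: Compute x = hbar*omega/(kB*T) = 1.055e-34*1.799e+13/(1.381e-23*1826.5) = 0.07524
Step 2: x/2 = 0.03762
Step 3: sinh(x/2) = 0.03763
Step 4: Z = 1/(2*0.03763) = 13.29

13.29


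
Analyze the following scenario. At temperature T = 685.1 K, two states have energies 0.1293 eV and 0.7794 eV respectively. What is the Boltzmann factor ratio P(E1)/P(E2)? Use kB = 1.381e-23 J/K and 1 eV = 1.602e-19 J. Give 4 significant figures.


Step 1: Compute energy difference dE = E1 - E2 = 0.1293 - 0.7794 = -0.6501 eV
Step 2: Convert to Joules: dE_J = -0.6501 * 1.602e-19 = -1.041e-19 J
Step 3: Compute exponent = -dE_J / (kB * T) = -(-1.041e-19) / (1.381e-23 * 685.1) = 11.01
Step 4: P(E1)/P(E2) = exp(11.01) = 6.033e+04

6.033e+04


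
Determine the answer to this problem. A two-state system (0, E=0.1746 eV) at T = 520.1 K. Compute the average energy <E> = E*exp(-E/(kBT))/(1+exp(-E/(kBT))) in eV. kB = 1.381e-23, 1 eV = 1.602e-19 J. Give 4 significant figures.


Step 1: beta*E = 0.1746*1.602e-19/(1.381e-23*520.1) = 3.894
Step 2: exp(-beta*E) = 0.02036
Step 3: <E> = 0.1746*0.02036/(1+0.02036) = 0.003484 eV

0.003484


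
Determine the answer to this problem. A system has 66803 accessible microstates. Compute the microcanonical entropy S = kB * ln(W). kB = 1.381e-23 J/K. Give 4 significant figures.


Step 1: ln(W) = ln(66803) = 11.11
Step 2: S = kB * ln(W) = 1.381e-23 * 11.11
Step 3: S = 1.534e-22 J/K

1.534e-22


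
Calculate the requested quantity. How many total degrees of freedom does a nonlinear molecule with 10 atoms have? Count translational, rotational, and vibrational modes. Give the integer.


Step 1: Translational DOF = 3
Step 2: Rotational DOF (nonlinear) = 3
Step 3: Vibrational DOF = 3*10 - 6 = 24
Step 4: Total = 3 + 3 + 24 = 30

30


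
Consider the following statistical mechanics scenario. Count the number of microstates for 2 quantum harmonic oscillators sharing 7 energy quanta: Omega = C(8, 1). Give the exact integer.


Step 1: Use binomial coefficient C(8, 1)
Step 2: Numerator = 8! / 7!
Step 3: Denominator = 1!
Step 4: Omega = 8

8


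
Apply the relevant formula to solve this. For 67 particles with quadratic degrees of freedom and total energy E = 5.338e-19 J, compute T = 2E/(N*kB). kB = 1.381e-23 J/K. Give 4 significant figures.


Step 1: Numerator = 2*E = 2*5.338e-19 = 1.068e-18 J
Step 2: Denominator = N*kB = 67*1.381e-23 = 9.253e-22
Step 3: T = 1.068e-18 / 9.253e-22 = 1154 K

1154


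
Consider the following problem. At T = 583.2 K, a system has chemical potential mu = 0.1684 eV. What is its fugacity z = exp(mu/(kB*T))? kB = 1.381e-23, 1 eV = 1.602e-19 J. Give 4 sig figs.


Step 1: Convert mu to Joules: 0.1684*1.602e-19 = 2.698e-20 J
Step 2: kB*T = 1.381e-23*583.2 = 8.054e-21 J
Step 3: mu/(kB*T) = 3.35
Step 4: z = exp(3.35) = 28.49

28.49


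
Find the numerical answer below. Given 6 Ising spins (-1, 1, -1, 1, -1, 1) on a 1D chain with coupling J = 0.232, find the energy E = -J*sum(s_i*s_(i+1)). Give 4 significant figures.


Step 1: Nearest-neighbor products: -1, -1, -1, -1, -1
Step 2: Sum of products = -5
Step 3: E = -0.232 * -5 = 1.16

1.16


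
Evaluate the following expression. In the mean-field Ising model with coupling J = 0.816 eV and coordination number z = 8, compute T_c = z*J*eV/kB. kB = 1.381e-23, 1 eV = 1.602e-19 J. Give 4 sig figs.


Step 1: z*J = 8*0.816 = 6.528 eV
Step 2: Convert to Joules: 6.528*1.602e-19 = 1.046e-18 J
Step 3: T_c = 1.046e-18 / 1.381e-23 = 7.573e+04 K

7.573e+04


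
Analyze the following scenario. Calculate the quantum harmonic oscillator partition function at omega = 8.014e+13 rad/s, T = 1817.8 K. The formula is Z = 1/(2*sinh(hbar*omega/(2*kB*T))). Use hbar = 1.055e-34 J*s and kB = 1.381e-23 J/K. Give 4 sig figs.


Step 1: Compute x = hbar*omega/(kB*T) = 1.055e-34*8.014e+13/(1.381e-23*1817.8) = 0.3368
Step 2: x/2 = 0.1684
Step 3: sinh(x/2) = 0.1692
Step 4: Z = 1/(2*0.1692) = 2.955

2.955


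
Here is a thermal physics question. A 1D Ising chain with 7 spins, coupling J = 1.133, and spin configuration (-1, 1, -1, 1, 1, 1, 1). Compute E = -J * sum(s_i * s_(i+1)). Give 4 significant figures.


Step 1: Nearest-neighbor products: -1, -1, -1, 1, 1, 1
Step 2: Sum of products = 0
Step 3: E = -1.133 * 0 = 0

0


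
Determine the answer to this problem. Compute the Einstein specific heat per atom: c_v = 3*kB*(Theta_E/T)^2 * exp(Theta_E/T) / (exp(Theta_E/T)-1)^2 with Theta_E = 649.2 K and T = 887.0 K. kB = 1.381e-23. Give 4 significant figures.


Step 1: x = Theta_E/T = 649.2/887.0 = 0.7319
Step 2: x^2 = 0.5357
Step 3: exp(x) = 2.079
Step 4: c_v = 3*1.381e-23*0.5357*2.079/(2.079-1)^2 = 3.963e-23

3.963e-23


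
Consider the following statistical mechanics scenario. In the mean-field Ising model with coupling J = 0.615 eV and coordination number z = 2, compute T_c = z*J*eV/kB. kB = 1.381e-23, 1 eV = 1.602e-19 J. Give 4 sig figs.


Step 1: z*J = 2*0.615 = 1.23 eV
Step 2: Convert to Joules: 1.23*1.602e-19 = 1.97e-19 J
Step 3: T_c = 1.97e-19 / 1.381e-23 = 1.427e+04 K

1.427e+04


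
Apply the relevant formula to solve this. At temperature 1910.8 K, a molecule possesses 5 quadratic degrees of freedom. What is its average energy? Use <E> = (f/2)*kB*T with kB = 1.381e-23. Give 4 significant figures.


Step 1: f/2 = 5/2 = 2.5
Step 2: kB*T = 1.381e-23 * 1910.8 = 2.639e-20
Step 3: <E> = 2.5 * 2.639e-20 = 6.597e-20 J

6.597e-20


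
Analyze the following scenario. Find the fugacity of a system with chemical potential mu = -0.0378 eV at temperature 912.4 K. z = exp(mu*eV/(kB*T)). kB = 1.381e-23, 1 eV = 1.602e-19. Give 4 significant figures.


Step 1: Convert mu to Joules: -0.0378*1.602e-19 = -6.056e-21 J
Step 2: kB*T = 1.381e-23*912.4 = 1.26e-20 J
Step 3: mu/(kB*T) = -0.4806
Step 4: z = exp(-0.4806) = 0.6184

0.6184


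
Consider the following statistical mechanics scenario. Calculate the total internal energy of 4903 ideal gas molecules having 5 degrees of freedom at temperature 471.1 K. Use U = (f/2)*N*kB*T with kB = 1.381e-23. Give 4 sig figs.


Step 1: f/2 = 5/2 = 2.5
Step 2: N*kB*T = 4903*1.381e-23*471.1 = 3.19e-17
Step 3: U = 2.5 * 3.19e-17 = 7.975e-17 J

7.975e-17


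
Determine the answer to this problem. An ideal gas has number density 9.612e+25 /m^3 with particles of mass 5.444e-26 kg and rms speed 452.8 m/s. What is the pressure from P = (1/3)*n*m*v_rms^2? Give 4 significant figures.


Step 1: v_rms^2 = 452.8^2 = 2.05e+05
Step 2: n*m = 9.612e+25*5.444e-26 = 5.233
Step 3: P = (1/3)*5.233*2.05e+05 = 3.576e+05 Pa

3.576e+05


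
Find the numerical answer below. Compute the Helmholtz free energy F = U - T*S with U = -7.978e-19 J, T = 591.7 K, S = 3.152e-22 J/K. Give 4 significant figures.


Step 1: T*S = 591.7 * 3.152e-22 = 1.865e-19 J
Step 2: F = U - T*S = -7.978e-19 - 1.865e-19
Step 3: F = -9.843e-19 J

-9.843e-19


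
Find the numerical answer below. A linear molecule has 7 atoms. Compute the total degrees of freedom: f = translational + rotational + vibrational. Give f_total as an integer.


Step 1: Translational DOF = 3
Step 2: Rotational DOF (linear) = 2
Step 3: Vibrational DOF = 3*7 - 5 = 16
Step 4: Total = 3 + 2 + 16 = 21

21


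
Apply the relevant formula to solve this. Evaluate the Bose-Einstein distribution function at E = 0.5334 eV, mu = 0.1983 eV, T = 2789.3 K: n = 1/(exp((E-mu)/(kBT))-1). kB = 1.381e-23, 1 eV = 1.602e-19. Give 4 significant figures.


Step 1: (E - mu) = 0.3351 eV
Step 2: x = (E-mu)*eV/(kB*T) = 0.3351*1.602e-19/(1.381e-23*2789.3) = 1.394
Step 3: exp(x) = 4.029
Step 4: n = 1/(exp(x)-1) = 0.3301

0.3301


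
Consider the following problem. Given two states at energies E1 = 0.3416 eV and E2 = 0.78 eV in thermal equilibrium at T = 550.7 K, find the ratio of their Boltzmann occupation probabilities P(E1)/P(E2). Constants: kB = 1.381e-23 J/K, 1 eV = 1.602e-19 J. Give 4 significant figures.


Step 1: Compute energy difference dE = E1 - E2 = 0.3416 - 0.78 = -0.4384 eV
Step 2: Convert to Joules: dE_J = -0.4384 * 1.602e-19 = -7.023e-20 J
Step 3: Compute exponent = -dE_J / (kB * T) = -(-7.023e-20) / (1.381e-23 * 550.7) = 9.235
Step 4: P(E1)/P(E2) = exp(9.235) = 1.025e+04

1.025e+04


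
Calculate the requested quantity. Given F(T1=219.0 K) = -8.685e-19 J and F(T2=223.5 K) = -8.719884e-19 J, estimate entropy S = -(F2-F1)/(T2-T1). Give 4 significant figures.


Step 1: dF = F2 - F1 = -8.719884e-19 - (-8.685e-19) = -3.4884e-21 J
Step 2: dT = T2 - T1 = 223.5 - 219.0 = 4.5 K
Step 3: S = -dF/dT = -(-3.4884e-21)/4.5 = 7.752e-22 J/K

7.752e-22


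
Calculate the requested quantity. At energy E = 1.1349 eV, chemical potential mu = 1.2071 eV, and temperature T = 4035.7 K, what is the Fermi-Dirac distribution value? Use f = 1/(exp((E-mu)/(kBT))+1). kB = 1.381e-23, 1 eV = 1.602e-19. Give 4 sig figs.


Step 1: (E - mu) = 1.1349 - 1.2071 = -0.0722 eV
Step 2: Convert: (E-mu)*eV = -1.157e-20 J
Step 3: x = (E-mu)*eV/(kB*T) = -0.2075
Step 4: f = 1/(exp(-0.2075)+1) = 0.5517

0.5517


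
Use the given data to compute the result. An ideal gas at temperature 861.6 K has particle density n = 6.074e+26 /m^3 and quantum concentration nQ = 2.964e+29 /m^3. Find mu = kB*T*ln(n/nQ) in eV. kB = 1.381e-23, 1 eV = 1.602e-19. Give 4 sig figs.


Step 1: n/nQ = 6.074e+26/2.964e+29 = 0.002049
Step 2: ln(n/nQ) = -6.19
Step 3: mu = kB*T*ln(n/nQ) = 1.19e-20*-6.19 = -7.366e-20 J
Step 4: Convert to eV: -7.366e-20/1.602e-19 = -0.4598 eV

-0.4598


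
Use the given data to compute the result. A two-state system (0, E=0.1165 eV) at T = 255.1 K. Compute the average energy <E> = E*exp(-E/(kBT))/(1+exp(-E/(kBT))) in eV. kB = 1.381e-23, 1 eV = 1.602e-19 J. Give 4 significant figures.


Step 1: beta*E = 0.1165*1.602e-19/(1.381e-23*255.1) = 5.298
Step 2: exp(-beta*E) = 0.005003
Step 3: <E> = 0.1165*0.005003/(1+0.005003) = 0.00058 eV

0.00058


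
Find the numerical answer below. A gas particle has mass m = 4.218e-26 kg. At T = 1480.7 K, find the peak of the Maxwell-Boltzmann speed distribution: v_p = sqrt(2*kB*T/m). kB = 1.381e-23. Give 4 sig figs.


Step 1: Numerator = 2*kB*T = 2*1.381e-23*1480.7 = 4.09e-20
Step 2: Ratio = 4.09e-20 / 4.218e-26 = 9.696e+05
Step 3: v_p = sqrt(9.696e+05) = 984.7 m/s

984.7


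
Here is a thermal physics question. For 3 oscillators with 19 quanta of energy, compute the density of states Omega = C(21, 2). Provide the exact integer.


Step 1: Use binomial coefficient C(21, 2)
Step 2: Numerator = 21! / 19!
Step 3: Denominator = 2!
Step 4: Omega = 210

210


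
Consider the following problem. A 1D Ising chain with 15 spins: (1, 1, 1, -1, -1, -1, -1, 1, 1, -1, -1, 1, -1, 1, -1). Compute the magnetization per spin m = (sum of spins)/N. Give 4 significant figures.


Step 1: Count up spins (+1): 7, down spins (-1): 8
Step 2: Total magnetization M = 7 - 8 = -1
Step 3: m = M/N = -1/15 = -0.06667

-0.06667


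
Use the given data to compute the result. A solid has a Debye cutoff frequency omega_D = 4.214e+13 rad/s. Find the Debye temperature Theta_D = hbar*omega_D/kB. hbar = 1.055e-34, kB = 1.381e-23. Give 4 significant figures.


Step 1: hbar*omega_D = 1.055e-34 * 4.214e+13 = 4.446e-21 J
Step 2: Theta_D = 4.446e-21 / 1.381e-23
Step 3: Theta_D = 321.9 K

321.9


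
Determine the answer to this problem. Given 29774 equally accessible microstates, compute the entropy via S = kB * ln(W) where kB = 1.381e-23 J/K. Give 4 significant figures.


Step 1: ln(W) = ln(29774) = 10.3
Step 2: S = kB * ln(W) = 1.381e-23 * 10.3
Step 3: S = 1.423e-22 J/K

1.423e-22


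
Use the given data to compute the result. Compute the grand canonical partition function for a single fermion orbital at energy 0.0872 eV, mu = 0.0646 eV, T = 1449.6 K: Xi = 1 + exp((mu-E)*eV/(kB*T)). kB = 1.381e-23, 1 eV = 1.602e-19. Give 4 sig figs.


Step 1: (mu - E) = 0.0646 - 0.0872 = -0.0226 eV
Step 2: x = (mu-E)*eV/(kB*T) = -0.0226*1.602e-19/(1.381e-23*1449.6) = -0.1809
Step 3: exp(x) = 0.8346
Step 4: Xi = 1 + 0.8346 = 1.835

1.835


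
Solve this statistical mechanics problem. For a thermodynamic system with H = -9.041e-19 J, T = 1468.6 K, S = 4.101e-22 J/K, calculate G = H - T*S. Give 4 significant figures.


Step 1: T*S = 1468.6 * 4.101e-22 = 6.023e-19 J
Step 2: G = H - T*S = -9.041e-19 - 6.023e-19
Step 3: G = -1.506e-18 J

-1.506e-18


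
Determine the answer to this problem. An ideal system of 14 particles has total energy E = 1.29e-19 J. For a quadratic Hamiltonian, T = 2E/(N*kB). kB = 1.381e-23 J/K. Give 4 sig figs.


Step 1: Numerator = 2*E = 2*1.29e-19 = 2.58e-19 J
Step 2: Denominator = N*kB = 14*1.381e-23 = 1.933e-22
Step 3: T = 2.58e-19 / 1.933e-22 = 1334 K

1334


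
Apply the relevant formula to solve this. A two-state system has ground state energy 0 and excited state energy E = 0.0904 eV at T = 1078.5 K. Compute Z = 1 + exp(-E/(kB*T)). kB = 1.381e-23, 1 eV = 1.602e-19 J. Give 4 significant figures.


Step 1: Compute beta*E = E*eV/(kB*T) = 0.0904*1.602e-19/(1.381e-23*1078.5) = 0.9723
Step 2: exp(-beta*E) = exp(-0.9723) = 0.3782
Step 3: Z = 1 + 0.3782 = 1.378

1.378


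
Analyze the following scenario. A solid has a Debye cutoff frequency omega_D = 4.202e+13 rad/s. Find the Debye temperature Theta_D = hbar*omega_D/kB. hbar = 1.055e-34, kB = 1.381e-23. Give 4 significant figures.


Step 1: hbar*omega_D = 1.055e-34 * 4.202e+13 = 4.433e-21 J
Step 2: Theta_D = 4.433e-21 / 1.381e-23
Step 3: Theta_D = 321 K

321


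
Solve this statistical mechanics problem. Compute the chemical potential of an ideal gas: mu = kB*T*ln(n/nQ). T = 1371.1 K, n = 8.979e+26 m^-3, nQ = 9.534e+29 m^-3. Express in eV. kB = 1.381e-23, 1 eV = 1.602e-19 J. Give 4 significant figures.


Step 1: n/nQ = 8.979e+26/9.534e+29 = 0.0009418
Step 2: ln(n/nQ) = -6.968
Step 3: mu = kB*T*ln(n/nQ) = 1.893e-20*-6.968 = -1.319e-19 J
Step 4: Convert to eV: -1.319e-19/1.602e-19 = -0.8236 eV

-0.8236


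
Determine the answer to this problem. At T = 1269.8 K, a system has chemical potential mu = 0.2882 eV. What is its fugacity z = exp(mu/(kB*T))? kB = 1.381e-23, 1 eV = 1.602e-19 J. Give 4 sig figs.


Step 1: Convert mu to Joules: 0.2882*1.602e-19 = 4.617e-20 J
Step 2: kB*T = 1.381e-23*1269.8 = 1.754e-20 J
Step 3: mu/(kB*T) = 2.633
Step 4: z = exp(2.633) = 13.91

13.91


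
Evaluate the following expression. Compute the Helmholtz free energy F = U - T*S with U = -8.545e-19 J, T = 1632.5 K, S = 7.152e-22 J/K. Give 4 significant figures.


Step 1: T*S = 1632.5 * 7.152e-22 = 1.168e-18 J
Step 2: F = U - T*S = -8.545e-19 - 1.168e-18
Step 3: F = -2.022e-18 J

-2.022e-18


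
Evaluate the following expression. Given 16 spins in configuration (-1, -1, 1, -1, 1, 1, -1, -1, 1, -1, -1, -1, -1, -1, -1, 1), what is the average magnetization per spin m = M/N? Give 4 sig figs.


Step 1: Count up spins (+1): 5, down spins (-1): 11
Step 2: Total magnetization M = 5 - 11 = -6
Step 3: m = M/N = -6/16 = -0.375

-0.375


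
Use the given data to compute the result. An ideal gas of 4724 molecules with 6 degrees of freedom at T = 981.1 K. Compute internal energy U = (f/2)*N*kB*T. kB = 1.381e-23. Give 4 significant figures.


Step 1: f/2 = 6/2 = 3.0
Step 2: N*kB*T = 4724*1.381e-23*981.1 = 6.401e-17
Step 3: U = 3.0 * 6.401e-17 = 1.92e-16 J

1.92e-16


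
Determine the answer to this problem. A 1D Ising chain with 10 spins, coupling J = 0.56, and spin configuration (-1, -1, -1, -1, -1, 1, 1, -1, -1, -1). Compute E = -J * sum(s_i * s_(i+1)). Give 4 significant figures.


Step 1: Nearest-neighbor products: 1, 1, 1, 1, -1, 1, -1, 1, 1
Step 2: Sum of products = 5
Step 3: E = -0.56 * 5 = -2.8

-2.8


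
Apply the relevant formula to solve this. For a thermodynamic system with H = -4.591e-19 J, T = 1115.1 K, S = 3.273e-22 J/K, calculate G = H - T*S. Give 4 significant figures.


Step 1: T*S = 1115.1 * 3.273e-22 = 3.65e-19 J
Step 2: G = H - T*S = -4.591e-19 - 3.65e-19
Step 3: G = -8.241e-19 J

-8.241e-19


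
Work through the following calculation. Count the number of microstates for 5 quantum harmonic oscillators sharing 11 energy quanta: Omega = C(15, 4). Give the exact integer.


Step 1: Use binomial coefficient C(15, 4)
Step 2: Numerator = 15! / 11!
Step 3: Denominator = 4!
Step 4: Omega = 1365

1365


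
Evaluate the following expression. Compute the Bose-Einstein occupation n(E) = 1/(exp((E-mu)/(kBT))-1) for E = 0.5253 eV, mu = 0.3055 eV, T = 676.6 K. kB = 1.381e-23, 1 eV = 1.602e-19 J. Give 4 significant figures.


Step 1: (E - mu) = 0.2198 eV
Step 2: x = (E-mu)*eV/(kB*T) = 0.2198*1.602e-19/(1.381e-23*676.6) = 3.768
Step 3: exp(x) = 43.31
Step 4: n = 1/(exp(x)-1) = 0.02363

0.02363


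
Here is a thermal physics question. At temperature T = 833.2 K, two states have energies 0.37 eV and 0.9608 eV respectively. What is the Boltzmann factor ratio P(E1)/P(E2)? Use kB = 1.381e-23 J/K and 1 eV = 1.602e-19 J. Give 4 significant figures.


Step 1: Compute energy difference dE = E1 - E2 = 0.37 - 0.9608 = -0.5908 eV
Step 2: Convert to Joules: dE_J = -0.5908 * 1.602e-19 = -9.465e-20 J
Step 3: Compute exponent = -dE_J / (kB * T) = -(-9.465e-20) / (1.381e-23 * 833.2) = 8.225
Step 4: P(E1)/P(E2) = exp(8.225) = 3735

3735


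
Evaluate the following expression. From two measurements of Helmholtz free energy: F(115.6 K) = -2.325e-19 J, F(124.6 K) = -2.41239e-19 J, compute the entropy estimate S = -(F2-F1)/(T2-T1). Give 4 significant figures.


Step 1: dF = F2 - F1 = -2.41239e-19 - (-2.325e-19) = -8.739e-21 J
Step 2: dT = T2 - T1 = 124.6 - 115.6 = 9 K
Step 3: S = -dF/dT = -(-8.739e-21)/9 = 9.71e-22 J/K

9.71e-22


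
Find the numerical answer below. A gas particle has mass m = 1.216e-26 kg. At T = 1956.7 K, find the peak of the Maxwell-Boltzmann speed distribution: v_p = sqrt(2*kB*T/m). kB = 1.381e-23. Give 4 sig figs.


Step 1: Numerator = 2*kB*T = 2*1.381e-23*1956.7 = 5.404e-20
Step 2: Ratio = 5.404e-20 / 1.216e-26 = 4.444e+06
Step 3: v_p = sqrt(4.444e+06) = 2108 m/s

2108


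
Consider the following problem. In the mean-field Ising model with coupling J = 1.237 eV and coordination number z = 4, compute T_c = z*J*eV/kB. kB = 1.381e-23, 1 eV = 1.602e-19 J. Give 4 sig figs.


Step 1: z*J = 4*1.237 = 4.948 eV
Step 2: Convert to Joules: 4.948*1.602e-19 = 7.927e-19 J
Step 3: T_c = 7.927e-19 / 1.381e-23 = 5.74e+04 K

5.74e+04


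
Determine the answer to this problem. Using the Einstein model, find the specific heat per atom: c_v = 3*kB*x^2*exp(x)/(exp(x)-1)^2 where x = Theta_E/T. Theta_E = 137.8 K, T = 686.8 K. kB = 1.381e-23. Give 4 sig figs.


Step 1: x = Theta_E/T = 137.8/686.8 = 0.2006
Step 2: x^2 = 0.04026
Step 3: exp(x) = 1.222
Step 4: c_v = 3*1.381e-23*0.04026*1.222/(1.222-1)^2 = 4.129e-23

4.129e-23


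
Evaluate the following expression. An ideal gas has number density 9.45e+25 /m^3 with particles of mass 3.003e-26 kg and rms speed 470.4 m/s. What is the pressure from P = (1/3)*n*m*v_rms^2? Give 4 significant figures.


Step 1: v_rms^2 = 470.4^2 = 2.213e+05
Step 2: n*m = 9.45e+25*3.003e-26 = 2.838
Step 3: P = (1/3)*2.838*2.213e+05 = 2.093e+05 Pa

2.093e+05


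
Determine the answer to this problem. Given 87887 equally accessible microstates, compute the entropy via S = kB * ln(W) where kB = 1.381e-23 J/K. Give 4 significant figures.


Step 1: ln(W) = ln(87887) = 11.38
Step 2: S = kB * ln(W) = 1.381e-23 * 11.38
Step 3: S = 1.572e-22 J/K

1.572e-22


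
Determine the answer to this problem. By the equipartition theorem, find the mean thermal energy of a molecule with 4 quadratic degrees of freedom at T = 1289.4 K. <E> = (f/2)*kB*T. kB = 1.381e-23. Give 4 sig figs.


Step 1: f/2 = 4/2 = 2
Step 2: kB*T = 1.381e-23 * 1289.4 = 1.781e-20
Step 3: <E> = 2 * 1.781e-20 = 3.561e-20 J

3.561e-20


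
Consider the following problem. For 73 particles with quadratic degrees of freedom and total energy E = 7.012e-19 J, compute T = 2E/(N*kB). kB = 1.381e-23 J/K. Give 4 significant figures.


Step 1: Numerator = 2*E = 2*7.012e-19 = 1.402e-18 J
Step 2: Denominator = N*kB = 73*1.381e-23 = 1.008e-21
Step 3: T = 1.402e-18 / 1.008e-21 = 1391 K

1391


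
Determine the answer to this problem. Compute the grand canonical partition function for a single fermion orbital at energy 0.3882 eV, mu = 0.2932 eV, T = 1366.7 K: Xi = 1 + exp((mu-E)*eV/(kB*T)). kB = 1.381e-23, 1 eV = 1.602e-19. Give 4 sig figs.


Step 1: (mu - E) = 0.2932 - 0.3882 = -0.095 eV
Step 2: x = (mu-E)*eV/(kB*T) = -0.095*1.602e-19/(1.381e-23*1366.7) = -0.8063
Step 3: exp(x) = 0.4465
Step 4: Xi = 1 + 0.4465 = 1.446

1.446


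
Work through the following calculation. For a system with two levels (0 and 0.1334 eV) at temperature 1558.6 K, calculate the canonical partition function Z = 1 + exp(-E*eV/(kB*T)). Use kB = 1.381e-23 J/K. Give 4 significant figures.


Step 1: Compute beta*E = E*eV/(kB*T) = 0.1334*1.602e-19/(1.381e-23*1558.6) = 0.9929
Step 2: exp(-beta*E) = exp(-0.9929) = 0.3705
Step 3: Z = 1 + 0.3705 = 1.371

1.371


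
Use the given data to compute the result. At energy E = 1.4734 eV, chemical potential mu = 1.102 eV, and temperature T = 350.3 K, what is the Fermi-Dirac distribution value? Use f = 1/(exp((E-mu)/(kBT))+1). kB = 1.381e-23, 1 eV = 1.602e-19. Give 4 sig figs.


Step 1: (E - mu) = 1.4734 - 1.102 = 0.3714 eV
Step 2: Convert: (E-mu)*eV = 5.95e-20 J
Step 3: x = (E-mu)*eV/(kB*T) = 12.3
Step 4: f = 1/(exp(12.3)+1) = 4.556e-06

4.556e-06


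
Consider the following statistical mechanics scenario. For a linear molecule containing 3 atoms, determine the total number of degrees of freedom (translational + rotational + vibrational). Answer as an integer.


Step 1: Translational DOF = 3
Step 2: Rotational DOF (linear) = 2
Step 3: Vibrational DOF = 3*3 - 5 = 4
Step 4: Total = 3 + 2 + 4 = 9

9


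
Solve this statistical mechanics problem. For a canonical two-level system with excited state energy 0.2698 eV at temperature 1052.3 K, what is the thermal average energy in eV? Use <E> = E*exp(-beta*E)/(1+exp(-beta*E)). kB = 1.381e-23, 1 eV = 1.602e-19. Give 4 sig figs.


Step 1: beta*E = 0.2698*1.602e-19/(1.381e-23*1052.3) = 2.974
Step 2: exp(-beta*E) = 0.05109
Step 3: <E> = 0.2698*0.05109/(1+0.05109) = 0.01311 eV

0.01311


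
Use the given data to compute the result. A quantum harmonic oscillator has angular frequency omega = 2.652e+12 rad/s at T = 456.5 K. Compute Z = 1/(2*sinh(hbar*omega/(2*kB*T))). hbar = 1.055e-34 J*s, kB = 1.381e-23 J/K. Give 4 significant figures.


Step 1: Compute x = hbar*omega/(kB*T) = 1.055e-34*2.652e+12/(1.381e-23*456.5) = 0.04438
Step 2: x/2 = 0.02219
Step 3: sinh(x/2) = 0.02219
Step 4: Z = 1/(2*0.02219) = 22.53

22.53


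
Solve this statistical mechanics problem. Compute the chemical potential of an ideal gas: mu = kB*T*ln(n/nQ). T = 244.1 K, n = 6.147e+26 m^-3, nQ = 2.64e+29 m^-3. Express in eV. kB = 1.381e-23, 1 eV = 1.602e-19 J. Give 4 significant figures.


Step 1: n/nQ = 6.147e+26/2.64e+29 = 0.002328
Step 2: ln(n/nQ) = -6.063
Step 3: mu = kB*T*ln(n/nQ) = 3.371e-21*-6.063 = -2.044e-20 J
Step 4: Convert to eV: -2.044e-20/1.602e-19 = -0.1276 eV

-0.1276


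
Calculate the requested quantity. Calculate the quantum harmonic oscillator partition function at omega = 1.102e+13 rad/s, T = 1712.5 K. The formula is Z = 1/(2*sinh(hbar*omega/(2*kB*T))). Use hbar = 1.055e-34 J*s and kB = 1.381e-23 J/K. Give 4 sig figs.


Step 1: Compute x = hbar*omega/(kB*T) = 1.055e-34*1.102e+13/(1.381e-23*1712.5) = 0.04916
Step 2: x/2 = 0.02458
Step 3: sinh(x/2) = 0.02458
Step 4: Z = 1/(2*0.02458) = 20.34

20.34


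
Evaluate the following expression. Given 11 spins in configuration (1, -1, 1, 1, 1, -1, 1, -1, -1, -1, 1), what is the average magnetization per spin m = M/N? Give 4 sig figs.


Step 1: Count up spins (+1): 6, down spins (-1): 5
Step 2: Total magnetization M = 6 - 5 = 1
Step 3: m = M/N = 1/11 = 0.09091

0.09091


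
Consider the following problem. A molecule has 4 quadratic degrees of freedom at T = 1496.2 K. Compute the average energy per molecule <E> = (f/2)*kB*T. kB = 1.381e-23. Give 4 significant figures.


Step 1: f/2 = 4/2 = 2
Step 2: kB*T = 1.381e-23 * 1496.2 = 2.066e-20
Step 3: <E> = 2 * 2.066e-20 = 4.133e-20 J

4.133e-20
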